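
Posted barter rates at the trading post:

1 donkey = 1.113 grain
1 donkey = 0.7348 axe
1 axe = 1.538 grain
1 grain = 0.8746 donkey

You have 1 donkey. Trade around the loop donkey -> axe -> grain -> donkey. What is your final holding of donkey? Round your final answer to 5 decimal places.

0.98841

1 donkey × 0.7348 = 0.7348 axe
0.7348 axe × 1.538 = 1.1301224 grain
1.1301224 grain × 0.8746 = 0.98840505104 donkey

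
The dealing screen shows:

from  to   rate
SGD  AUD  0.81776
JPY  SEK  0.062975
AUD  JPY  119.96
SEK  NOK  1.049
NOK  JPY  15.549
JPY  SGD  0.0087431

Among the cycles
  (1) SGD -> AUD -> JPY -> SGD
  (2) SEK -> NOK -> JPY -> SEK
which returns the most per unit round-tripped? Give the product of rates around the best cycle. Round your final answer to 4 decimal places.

(1) 0.81776 × 119.96 × 0.0087431 = 0.85768
(2) 1.049 × 15.549 × 0.062975 = 1.02718
Highest is cycle (2) at 1.0272 (>1, arbitrage).

1.0272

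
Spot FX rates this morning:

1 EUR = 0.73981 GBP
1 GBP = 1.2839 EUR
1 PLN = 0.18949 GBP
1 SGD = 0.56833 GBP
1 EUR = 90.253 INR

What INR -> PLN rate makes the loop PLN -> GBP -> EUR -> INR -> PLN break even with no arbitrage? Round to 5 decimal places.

0.04554

Known legs of the cycle: 0.18949 × 1.2839 × 90.253 = 21.957310401383
For no arbitrage the full-cycle product must be 1, so the missing rate is 1 / 21.957310401383 ≈ 0.0455429.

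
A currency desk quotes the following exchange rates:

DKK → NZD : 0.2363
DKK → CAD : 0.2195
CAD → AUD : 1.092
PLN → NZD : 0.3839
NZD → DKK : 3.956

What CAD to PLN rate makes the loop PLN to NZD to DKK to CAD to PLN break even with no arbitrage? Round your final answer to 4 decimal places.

2.9998

Known legs of the cycle: 0.3839 × 3.956 × 0.2195 = 0.3333564938
For no arbitrage the full-cycle product must be 1, so the missing rate is 1 / 0.3333564938 ≈ 2.999792.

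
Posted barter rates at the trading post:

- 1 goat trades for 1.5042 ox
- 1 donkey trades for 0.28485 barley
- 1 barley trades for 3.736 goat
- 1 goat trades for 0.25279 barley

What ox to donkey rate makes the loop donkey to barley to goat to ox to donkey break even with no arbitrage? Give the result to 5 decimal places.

0.62470

Known legs of the cycle: 0.28485 × 3.736 × 1.5042 = 1.60076903832
For no arbitrage the full-cycle product must be 1, so the missing rate is 1 / 1.60076903832 ≈ 0.6246997.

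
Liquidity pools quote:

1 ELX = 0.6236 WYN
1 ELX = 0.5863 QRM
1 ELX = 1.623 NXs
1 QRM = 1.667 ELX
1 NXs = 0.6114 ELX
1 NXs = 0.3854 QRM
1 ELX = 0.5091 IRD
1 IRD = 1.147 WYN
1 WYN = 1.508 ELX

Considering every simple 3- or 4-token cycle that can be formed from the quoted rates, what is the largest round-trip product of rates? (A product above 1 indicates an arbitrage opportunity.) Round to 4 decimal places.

1.0427

QRM→ELX→NXs→QRM: 1.667 × 1.623 × 0.3854 = 1.04272
ELX→IRD→WYN→ELX: 0.5091 × 1.147 × 1.508 = 0.88058
Maximum is QRM→ELX→NXs→QRM at 1.0427; arbitrage exists.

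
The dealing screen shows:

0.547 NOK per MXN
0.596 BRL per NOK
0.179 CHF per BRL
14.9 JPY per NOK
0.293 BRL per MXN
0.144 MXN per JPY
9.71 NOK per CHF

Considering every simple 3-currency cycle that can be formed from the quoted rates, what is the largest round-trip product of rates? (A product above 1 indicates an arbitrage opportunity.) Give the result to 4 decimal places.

JPY→MXN→NOK→JPY: 0.144 × 0.547 × 14.9 = 1.17364
BRL→CHF→NOK→BRL: 0.179 × 9.71 × 0.596 = 1.03590
Maximum is JPY→MXN→NOK→JPY at 1.1736; arbitrage exists.

1.1736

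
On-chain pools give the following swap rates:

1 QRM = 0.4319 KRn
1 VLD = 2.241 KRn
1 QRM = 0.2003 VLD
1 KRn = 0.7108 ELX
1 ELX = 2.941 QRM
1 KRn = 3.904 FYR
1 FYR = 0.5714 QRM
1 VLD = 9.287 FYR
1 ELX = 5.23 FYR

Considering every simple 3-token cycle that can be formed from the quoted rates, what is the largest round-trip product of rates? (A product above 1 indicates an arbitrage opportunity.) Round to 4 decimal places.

QRM→VLD→FYR→QRM: 0.2003 × 9.287 × 0.5714 = 1.06291
KRn→FYR→QRM→KRn: 3.904 × 0.5714 × 0.4319 = 0.96346
KRn→ELX→QRM→KRn: 0.7108 × 2.941 × 0.4319 = 0.90287
Maximum is QRM→VLD→FYR→QRM at 1.0629; arbitrage exists.

1.0629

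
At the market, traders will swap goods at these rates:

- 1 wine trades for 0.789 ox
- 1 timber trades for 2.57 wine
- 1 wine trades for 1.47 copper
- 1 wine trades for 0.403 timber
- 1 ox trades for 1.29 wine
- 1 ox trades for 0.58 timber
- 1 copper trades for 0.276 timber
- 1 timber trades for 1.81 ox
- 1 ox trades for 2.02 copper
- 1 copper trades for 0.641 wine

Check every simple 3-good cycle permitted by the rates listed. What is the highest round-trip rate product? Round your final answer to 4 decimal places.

1.1761

timber→wine→ox→timber: 2.57 × 0.789 × 0.58 = 1.17608
timber→wine→copper→timber: 2.57 × 1.47 × 0.276 = 1.04270
copper→wine→ox→copper: 0.641 × 0.789 × 2.02 = 1.02161
timber→ox→copper→timber: 1.81 × 2.02 × 0.276 = 1.00911
timber→ox→wine→timber: 1.81 × 1.29 × 0.403 = 0.94096
Maximum is timber→wine→ox→timber at 1.1761; arbitrage exists.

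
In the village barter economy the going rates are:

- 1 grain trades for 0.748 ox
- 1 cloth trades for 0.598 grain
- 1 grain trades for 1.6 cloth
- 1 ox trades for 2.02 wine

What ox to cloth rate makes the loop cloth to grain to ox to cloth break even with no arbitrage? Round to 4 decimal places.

2.2356

Known legs of the cycle: 0.598 × 0.748 = 0.447304
For no arbitrage the full-cycle product must be 1, so the missing rate is 1 / 0.447304 ≈ 2.235616.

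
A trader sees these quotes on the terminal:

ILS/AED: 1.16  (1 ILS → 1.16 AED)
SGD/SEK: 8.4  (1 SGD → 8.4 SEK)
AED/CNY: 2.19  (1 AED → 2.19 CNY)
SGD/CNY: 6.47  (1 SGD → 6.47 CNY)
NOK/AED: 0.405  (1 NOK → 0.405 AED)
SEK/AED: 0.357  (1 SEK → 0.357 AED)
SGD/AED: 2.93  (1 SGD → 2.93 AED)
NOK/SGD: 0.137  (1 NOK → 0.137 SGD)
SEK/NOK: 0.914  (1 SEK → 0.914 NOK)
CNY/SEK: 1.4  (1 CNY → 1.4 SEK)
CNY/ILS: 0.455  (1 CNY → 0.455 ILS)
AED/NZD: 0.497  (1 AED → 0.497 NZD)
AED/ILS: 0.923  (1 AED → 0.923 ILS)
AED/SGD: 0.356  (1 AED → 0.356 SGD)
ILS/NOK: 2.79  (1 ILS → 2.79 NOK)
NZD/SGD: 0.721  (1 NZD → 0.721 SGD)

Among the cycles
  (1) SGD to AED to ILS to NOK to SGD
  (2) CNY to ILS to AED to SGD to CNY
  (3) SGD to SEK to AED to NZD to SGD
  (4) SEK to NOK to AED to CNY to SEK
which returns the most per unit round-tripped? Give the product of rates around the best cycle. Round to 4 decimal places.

(1) 2.93 × 0.923 × 2.79 × 0.137 = 1.03370
(2) 0.455 × 1.16 × 0.356 × 6.47 = 1.21569
(3) 8.4 × 0.357 × 0.497 × 0.721 = 1.07458
(4) 0.914 × 0.405 × 2.19 × 1.4 = 1.13494
Highest is cycle (2) at 1.2157 (>1, arbitrage).

1.2157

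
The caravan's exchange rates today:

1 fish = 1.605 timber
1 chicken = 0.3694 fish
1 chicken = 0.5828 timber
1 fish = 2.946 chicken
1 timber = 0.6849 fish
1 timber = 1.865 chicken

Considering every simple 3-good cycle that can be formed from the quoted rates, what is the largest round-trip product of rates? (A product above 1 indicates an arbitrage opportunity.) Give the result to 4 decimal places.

fish→chicken→timber→fish: 2.946 × 0.5828 × 0.6849 = 1.17592
fish→timber→chicken→fish: 1.605 × 1.865 × 0.3694 = 1.10573
Maximum is fish→chicken→timber→fish at 1.1759; arbitrage exists.

1.1759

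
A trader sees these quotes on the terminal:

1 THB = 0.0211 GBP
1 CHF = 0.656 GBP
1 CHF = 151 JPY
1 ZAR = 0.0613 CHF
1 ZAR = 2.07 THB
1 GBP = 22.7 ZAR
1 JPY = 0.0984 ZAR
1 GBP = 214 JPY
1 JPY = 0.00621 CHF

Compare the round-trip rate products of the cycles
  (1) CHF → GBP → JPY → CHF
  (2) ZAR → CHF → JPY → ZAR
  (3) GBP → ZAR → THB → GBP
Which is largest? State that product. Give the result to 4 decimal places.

(1) 0.656 × 214 × 0.00621 = 0.87178
(2) 0.0613 × 151 × 0.0984 = 0.91082
(3) 22.7 × 2.07 × 0.0211 = 0.99147
Highest is cycle (3) at 0.9915 (≤1, no arbitrage).

0.9915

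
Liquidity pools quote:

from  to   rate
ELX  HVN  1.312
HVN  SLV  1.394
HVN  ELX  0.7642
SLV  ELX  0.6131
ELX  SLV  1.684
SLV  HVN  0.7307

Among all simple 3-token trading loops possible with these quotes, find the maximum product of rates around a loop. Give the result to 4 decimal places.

HVN→SLV→ELX→HVN: 1.394 × 0.6131 × 1.312 = 1.12132
HVN→ELX→SLV→HVN: 0.7642 × 1.684 × 0.7307 = 0.94035
Maximum is HVN→SLV→ELX→HVN at 1.1213; arbitrage exists.

1.1213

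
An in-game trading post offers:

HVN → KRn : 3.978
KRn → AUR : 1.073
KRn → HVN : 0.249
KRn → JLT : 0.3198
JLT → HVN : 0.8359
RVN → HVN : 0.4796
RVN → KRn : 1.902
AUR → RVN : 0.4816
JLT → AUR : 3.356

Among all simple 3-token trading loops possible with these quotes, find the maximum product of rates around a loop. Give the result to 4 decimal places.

KRn→JLT→HVN→KRn: 0.3198 × 0.8359 × 3.978 = 1.06340
KRn→AUR→RVN→KRn: 1.073 × 0.4816 × 1.902 = 0.98287
Maximum is KRn→JLT→HVN→KRn at 1.0634; arbitrage exists.

1.0634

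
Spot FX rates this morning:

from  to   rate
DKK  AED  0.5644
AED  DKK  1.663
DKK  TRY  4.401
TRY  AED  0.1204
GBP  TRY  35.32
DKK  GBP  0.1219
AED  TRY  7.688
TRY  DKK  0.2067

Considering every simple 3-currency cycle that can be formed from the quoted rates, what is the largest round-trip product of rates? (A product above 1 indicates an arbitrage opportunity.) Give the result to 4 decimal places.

DKK→AED→TRY→DKK: 0.5644 × 7.688 × 0.2067 = 0.89689
DKK→GBP→TRY→DKK: 0.1219 × 35.32 × 0.2067 = 0.88995
DKK→TRY→AED→DKK: 4.401 × 0.1204 × 1.663 = 0.88119
Maximum is DKK→AED→TRY→DKK at 0.8969; no arbitrage — every cycle loses value.

0.8969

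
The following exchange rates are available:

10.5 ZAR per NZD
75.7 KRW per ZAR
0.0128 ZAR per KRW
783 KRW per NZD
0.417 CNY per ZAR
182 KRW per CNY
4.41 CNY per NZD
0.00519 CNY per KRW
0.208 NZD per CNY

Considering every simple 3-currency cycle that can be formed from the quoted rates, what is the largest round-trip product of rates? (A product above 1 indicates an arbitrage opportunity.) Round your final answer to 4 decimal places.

0.9714

KRW→ZAR→CNY→KRW: 0.0128 × 0.417 × 182 = 0.97144
NZD→ZAR→CNY→NZD: 10.5 × 0.417 × 0.208 = 0.91073
NZD→KRW→CNY→NZD: 783 × 0.00519 × 0.208 = 0.84526
Maximum is KRW→ZAR→CNY→KRW at 0.9714; no arbitrage — every cycle loses value.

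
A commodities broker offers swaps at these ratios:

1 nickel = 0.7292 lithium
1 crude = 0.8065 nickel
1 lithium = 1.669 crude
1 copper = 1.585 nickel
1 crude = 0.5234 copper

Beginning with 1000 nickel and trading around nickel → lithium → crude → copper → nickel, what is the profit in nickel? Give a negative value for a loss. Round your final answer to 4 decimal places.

1000 nickel × 0.7292 = 729.2 lithium
729.2 lithium × 1.669 = 1217.0348 crude
1217.0348 crude × 0.5234 = 636.99601432 copper
636.99601432 copper × 1.585 = 1009.6386826972 nickel
Net change: 1009.6386826972 − 1000 = 9.6386826972 nickel

9.6387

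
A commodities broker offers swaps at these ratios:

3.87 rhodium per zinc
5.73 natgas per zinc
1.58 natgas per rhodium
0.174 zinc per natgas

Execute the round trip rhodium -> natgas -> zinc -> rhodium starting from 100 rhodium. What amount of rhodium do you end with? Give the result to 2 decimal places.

106.39

100 rhodium × 1.58 = 158 natgas
158 natgas × 0.174 = 27.492 zinc
27.492 zinc × 3.87 = 106.39404 rhodium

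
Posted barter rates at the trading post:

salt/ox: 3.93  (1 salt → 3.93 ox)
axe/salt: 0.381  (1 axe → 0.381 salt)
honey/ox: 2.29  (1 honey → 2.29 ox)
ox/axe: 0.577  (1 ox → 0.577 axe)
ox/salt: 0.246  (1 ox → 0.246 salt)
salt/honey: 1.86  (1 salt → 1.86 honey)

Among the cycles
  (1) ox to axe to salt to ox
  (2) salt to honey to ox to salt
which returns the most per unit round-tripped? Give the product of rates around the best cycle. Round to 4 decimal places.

1.0478

(1) 0.577 × 0.381 × 3.93 = 0.86396
(2) 1.86 × 2.29 × 0.246 = 1.04781
Highest is cycle (2) at 1.0478 (>1, arbitrage).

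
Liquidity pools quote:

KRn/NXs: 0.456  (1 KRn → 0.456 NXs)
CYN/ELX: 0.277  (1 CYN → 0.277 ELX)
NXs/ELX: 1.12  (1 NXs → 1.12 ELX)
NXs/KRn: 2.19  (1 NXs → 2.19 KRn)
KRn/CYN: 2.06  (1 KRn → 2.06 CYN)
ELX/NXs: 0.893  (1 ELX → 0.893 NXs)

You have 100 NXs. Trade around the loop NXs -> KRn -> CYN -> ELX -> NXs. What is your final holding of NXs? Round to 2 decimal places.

111.59

100 NXs × 2.19 = 219 KRn
219 KRn × 2.06 = 451.14 CYN
451.14 CYN × 0.277 = 124.96578 ELX
124.96578 ELX × 0.893 = 111.59444154 NXs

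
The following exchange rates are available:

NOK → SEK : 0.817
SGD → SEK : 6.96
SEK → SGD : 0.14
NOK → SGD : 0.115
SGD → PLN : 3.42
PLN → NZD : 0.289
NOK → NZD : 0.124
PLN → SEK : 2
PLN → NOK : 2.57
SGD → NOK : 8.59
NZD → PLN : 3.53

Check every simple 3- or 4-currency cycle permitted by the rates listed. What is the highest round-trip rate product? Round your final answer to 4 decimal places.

1.1249

NOK→NZD→PLN→NOK: 0.124 × 3.53 × 2.57 = 1.12494
NOK→SGD→PLN→NOK: 0.115 × 3.42 × 2.57 = 1.01078
NOK→SEK→SGD→PLN→NOK: 0.817 × 0.14 × 3.42 × 2.57 = 1.00533
NOK→SEK→SGD→NOK: 0.817 × 0.14 × 8.59 = 0.98252
SEK→SGD→PLN→SEK: 0.14 × 3.42 × 2 = 0.95760
Maximum is NOK→NZD→PLN→NOK at 1.1249; arbitrage exists.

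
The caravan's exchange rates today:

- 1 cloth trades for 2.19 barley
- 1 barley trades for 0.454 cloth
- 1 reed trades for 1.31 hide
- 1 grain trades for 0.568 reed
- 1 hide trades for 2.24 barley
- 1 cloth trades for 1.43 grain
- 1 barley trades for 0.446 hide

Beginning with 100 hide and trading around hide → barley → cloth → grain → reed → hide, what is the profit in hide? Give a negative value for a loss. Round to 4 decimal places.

8.2080

100 hide × 2.24 = 224 barley
224 barley × 0.454 = 101.696 cloth
101.696 cloth × 1.43 = 145.42528 grain
145.42528 grain × 0.568 = 82.60155904 reed
82.60155904 reed × 1.31 = 108.2080423424 hide
Net change: 108.2080423424 − 100 = 8.2080423424 hide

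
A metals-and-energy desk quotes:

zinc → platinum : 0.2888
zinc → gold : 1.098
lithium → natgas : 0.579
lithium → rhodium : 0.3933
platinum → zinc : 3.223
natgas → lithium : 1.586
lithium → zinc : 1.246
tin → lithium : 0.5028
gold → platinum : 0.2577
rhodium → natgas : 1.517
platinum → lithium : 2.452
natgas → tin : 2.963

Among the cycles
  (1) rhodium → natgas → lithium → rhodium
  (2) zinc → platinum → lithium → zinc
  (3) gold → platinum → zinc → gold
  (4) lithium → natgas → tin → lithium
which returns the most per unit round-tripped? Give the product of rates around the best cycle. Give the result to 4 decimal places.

0.9463

(1) 1.517 × 1.586 × 0.3933 = 0.94626
(2) 0.2888 × 2.452 × 1.246 = 0.88234
(3) 0.2577 × 3.223 × 1.098 = 0.91196
(4) 0.579 × 2.963 × 0.5028 = 0.86259
Highest is cycle (1) at 0.9463 (≤1, no arbitrage).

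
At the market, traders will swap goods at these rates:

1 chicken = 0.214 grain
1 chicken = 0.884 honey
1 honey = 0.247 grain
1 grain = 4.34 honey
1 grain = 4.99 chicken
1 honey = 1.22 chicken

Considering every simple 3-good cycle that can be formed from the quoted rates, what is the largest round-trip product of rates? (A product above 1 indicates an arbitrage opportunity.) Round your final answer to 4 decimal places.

1.1331

honey→chicken→grain→honey: 1.22 × 0.214 × 4.34 = 1.13309
honey→grain→chicken→honey: 0.247 × 4.99 × 0.884 = 1.08956
Maximum is honey→chicken→grain→honey at 1.1331; arbitrage exists.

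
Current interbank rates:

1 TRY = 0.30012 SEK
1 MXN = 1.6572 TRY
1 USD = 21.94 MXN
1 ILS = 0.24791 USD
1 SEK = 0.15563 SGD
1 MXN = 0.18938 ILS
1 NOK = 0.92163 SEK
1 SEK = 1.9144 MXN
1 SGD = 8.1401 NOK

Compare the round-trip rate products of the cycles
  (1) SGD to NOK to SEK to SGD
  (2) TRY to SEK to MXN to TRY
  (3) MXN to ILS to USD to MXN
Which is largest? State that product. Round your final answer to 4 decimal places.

1.1676

(1) 8.1401 × 0.92163 × 0.15563 = 1.16756
(2) 0.30012 × 1.9144 × 1.6572 = 0.95214
(3) 0.18938 × 0.24791 × 21.94 = 1.03007
Highest is cycle (1) at 1.1676 (>1, arbitrage).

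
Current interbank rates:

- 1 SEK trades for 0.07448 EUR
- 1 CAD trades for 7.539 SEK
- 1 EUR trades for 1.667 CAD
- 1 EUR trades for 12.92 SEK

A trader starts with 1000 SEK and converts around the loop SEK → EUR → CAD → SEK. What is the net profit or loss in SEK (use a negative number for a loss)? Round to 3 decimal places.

-63.972

1000 SEK × 0.07448 = 74.48 EUR
74.48 EUR × 1.667 = 124.15816 CAD
124.15816 CAD × 7.539 = 936.02836824 SEK
Net change: 936.02836824 − 1000 = -63.97163176 SEK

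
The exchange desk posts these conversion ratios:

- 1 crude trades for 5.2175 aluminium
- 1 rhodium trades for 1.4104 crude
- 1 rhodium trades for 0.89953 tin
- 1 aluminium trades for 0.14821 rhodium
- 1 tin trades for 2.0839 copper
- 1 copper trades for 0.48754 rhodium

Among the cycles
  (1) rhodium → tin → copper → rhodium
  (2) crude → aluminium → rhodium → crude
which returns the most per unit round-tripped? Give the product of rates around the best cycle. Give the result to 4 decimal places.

(1) 0.89953 × 2.0839 × 0.48754 = 0.91391
(2) 5.2175 × 0.14821 × 1.4104 = 1.09064
Highest is cycle (2) at 1.0906 (>1, arbitrage).

1.0906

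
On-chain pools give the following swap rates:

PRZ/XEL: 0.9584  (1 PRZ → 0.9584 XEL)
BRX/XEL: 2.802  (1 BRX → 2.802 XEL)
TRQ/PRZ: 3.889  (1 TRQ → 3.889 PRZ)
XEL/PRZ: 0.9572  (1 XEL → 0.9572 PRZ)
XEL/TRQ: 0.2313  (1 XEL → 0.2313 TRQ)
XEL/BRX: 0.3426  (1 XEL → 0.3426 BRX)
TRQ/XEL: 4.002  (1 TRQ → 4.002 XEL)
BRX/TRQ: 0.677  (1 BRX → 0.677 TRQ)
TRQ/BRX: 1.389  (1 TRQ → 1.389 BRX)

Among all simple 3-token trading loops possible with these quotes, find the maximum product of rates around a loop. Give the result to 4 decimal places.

BRX→TRQ→XEL→BRX: 0.677 × 4.002 × 0.3426 = 0.92822
BRX→XEL→TRQ→BRX: 2.802 × 0.2313 × 1.389 = 0.90021
TRQ→PRZ→XEL→TRQ: 3.889 × 0.9584 × 0.2313 = 0.86211
Maximum is BRX→TRQ→XEL→BRX at 0.9282; no arbitrage — every cycle loses value.

0.9282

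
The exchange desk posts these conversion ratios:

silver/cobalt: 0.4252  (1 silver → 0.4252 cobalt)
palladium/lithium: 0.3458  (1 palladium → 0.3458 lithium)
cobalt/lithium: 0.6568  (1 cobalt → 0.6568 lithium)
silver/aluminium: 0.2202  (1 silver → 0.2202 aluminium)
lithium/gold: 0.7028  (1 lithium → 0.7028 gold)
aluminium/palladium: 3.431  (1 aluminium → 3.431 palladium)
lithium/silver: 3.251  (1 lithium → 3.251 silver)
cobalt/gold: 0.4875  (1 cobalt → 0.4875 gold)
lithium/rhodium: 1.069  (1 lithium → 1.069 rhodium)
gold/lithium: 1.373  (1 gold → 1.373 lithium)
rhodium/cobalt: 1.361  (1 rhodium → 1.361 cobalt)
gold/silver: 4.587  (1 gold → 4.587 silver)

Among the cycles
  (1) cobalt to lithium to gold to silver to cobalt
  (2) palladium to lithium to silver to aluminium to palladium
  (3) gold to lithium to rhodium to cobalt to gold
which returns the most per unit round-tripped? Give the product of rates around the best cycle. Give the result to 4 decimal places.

(1) 0.6568 × 0.7028 × 4.587 × 0.4252 = 0.90030
(2) 0.3458 × 3.251 × 0.2202 × 3.431 = 0.84934
(3) 1.373 × 1.069 × 1.361 × 0.4875 = 0.97383
Highest is cycle (3) at 0.9738 (≤1, no arbitrage).

0.9738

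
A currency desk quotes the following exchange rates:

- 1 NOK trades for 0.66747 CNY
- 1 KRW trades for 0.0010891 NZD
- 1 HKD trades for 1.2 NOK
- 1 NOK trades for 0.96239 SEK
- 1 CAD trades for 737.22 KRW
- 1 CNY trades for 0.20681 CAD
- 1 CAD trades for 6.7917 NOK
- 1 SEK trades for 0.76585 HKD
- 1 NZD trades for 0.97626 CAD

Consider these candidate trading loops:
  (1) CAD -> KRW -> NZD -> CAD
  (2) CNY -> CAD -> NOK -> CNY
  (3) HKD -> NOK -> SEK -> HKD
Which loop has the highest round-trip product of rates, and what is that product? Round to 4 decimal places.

(1) 737.22 × 0.0010891 × 0.97626 = 0.78385
(2) 0.20681 × 6.7917 × 0.66747 = 0.93752
(3) 1.2 × 0.96239 × 0.76585 = 0.88446
Highest is cycle (2) at 0.9375 (≤1, no arbitrage).

0.9375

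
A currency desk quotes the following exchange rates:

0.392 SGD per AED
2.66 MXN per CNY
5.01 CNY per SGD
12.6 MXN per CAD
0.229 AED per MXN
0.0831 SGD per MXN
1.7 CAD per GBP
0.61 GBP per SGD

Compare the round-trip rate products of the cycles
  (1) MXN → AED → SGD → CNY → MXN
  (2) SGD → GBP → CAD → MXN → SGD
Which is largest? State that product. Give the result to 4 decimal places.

(1) 0.229 × 0.392 × 5.01 × 2.66 = 1.19630
(2) 0.61 × 1.7 × 12.6 × 0.0831 = 1.08580
Highest is cycle (1) at 1.1963 (>1, arbitrage).

1.1963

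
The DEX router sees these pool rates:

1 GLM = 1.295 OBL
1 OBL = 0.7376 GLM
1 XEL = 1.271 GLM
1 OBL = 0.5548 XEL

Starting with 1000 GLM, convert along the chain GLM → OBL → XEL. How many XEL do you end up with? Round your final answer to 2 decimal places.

1000 GLM × 1.295 = 1295 OBL
1295 OBL × 0.5548 = 718.466 XEL

718.47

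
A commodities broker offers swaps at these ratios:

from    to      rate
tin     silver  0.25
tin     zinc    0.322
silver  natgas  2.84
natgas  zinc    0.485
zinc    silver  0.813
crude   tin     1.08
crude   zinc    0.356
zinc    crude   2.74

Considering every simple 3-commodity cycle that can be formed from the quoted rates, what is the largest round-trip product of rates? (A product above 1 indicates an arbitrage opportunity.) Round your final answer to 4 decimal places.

zinc→silver→natgas→zinc: 0.813 × 2.84 × 0.485 = 1.11983
zinc→crude→tin→zinc: 2.74 × 1.08 × 0.322 = 0.95286
Maximum is zinc→silver→natgas→zinc at 1.1198; arbitrage exists.

1.1198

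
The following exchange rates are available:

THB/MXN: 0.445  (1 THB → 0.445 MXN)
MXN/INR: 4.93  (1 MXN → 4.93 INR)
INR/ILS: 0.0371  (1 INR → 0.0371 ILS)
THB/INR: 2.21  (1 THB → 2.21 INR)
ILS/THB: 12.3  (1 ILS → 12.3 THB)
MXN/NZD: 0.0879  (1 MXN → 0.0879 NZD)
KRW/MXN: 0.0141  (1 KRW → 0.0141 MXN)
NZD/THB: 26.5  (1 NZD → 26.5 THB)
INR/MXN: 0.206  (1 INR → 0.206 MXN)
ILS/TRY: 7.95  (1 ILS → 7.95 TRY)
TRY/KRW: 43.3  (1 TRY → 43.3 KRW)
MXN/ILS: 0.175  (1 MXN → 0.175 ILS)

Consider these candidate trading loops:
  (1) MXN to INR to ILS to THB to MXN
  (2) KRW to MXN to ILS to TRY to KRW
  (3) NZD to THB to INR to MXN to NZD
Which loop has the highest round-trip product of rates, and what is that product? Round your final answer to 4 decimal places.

(1) 4.93 × 0.0371 × 12.3 × 0.445 = 1.00112
(2) 0.0141 × 0.175 × 7.95 × 43.3 = 0.84940
(3) 26.5 × 2.21 × 0.206 × 0.0879 = 1.06046
Highest is cycle (3) at 1.0605 (>1, arbitrage).

1.0605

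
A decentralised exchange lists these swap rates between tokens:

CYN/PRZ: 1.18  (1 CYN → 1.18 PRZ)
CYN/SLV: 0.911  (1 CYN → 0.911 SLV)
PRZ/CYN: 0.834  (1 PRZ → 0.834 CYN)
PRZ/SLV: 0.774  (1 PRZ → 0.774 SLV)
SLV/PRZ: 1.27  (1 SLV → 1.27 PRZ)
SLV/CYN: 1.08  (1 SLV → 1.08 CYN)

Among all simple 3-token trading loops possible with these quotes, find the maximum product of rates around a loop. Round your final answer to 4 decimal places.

0.9864

CYN→PRZ→SLV→CYN: 1.18 × 0.774 × 1.08 = 0.98639
CYN→SLV→PRZ→CYN: 0.911 × 1.27 × 0.834 = 0.96491
Maximum is CYN→PRZ→SLV→CYN at 0.9864; no arbitrage — every cycle loses value.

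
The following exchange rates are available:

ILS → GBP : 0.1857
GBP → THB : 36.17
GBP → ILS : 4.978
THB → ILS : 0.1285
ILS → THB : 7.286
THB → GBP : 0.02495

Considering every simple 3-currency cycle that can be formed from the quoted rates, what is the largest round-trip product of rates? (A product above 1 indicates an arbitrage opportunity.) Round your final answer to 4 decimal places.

GBP→ILS→THB→GBP: 4.978 × 7.286 × 0.02495 = 0.90493
GBP→THB→ILS→GBP: 36.17 × 0.1285 × 0.1857 = 0.86310
Maximum is GBP→ILS→THB→GBP at 0.9049; no arbitrage — every cycle loses value.

0.9049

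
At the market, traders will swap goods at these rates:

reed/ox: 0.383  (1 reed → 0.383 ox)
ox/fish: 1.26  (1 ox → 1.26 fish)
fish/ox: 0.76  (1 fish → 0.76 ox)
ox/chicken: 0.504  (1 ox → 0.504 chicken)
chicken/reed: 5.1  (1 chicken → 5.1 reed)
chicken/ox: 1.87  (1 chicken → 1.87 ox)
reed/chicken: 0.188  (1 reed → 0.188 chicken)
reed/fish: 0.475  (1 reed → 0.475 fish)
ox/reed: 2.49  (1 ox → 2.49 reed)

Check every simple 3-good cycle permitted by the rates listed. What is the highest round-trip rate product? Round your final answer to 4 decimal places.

reed→ox→chicken→reed: 0.383 × 0.504 × 5.1 = 0.98446
reed→fish→ox→reed: 0.475 × 0.76 × 2.49 = 0.89889
reed→chicken→ox→reed: 0.188 × 1.87 × 2.49 = 0.87538
Maximum is reed→ox→chicken→reed at 0.9845; no arbitrage — every cycle loses value.

0.9845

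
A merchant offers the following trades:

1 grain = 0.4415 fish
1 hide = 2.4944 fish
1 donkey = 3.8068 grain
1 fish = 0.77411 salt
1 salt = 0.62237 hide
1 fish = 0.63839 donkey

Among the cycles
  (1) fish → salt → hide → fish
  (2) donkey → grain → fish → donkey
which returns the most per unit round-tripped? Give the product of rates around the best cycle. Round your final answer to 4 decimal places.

(1) 0.77411 × 0.62237 × 2.4944 = 1.20176
(2) 3.8068 × 0.4415 × 0.63839 = 1.07294
Highest is cycle (1) at 1.2018 (>1, arbitrage).

1.2018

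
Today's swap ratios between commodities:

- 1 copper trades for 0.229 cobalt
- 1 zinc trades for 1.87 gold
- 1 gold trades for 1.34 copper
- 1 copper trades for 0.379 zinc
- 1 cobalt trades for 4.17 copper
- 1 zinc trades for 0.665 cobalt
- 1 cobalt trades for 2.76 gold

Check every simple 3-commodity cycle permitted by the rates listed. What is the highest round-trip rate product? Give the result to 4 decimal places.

copper→zinc→cobalt→copper: 0.379 × 0.665 × 4.17 = 1.05099
copper→zinc→gold→copper: 0.379 × 1.87 × 1.34 = 0.94970
copper→cobalt→gold→copper: 0.229 × 2.76 × 1.34 = 0.84693
Maximum is copper→zinc→cobalt→copper at 1.0510; arbitrage exists.

1.0510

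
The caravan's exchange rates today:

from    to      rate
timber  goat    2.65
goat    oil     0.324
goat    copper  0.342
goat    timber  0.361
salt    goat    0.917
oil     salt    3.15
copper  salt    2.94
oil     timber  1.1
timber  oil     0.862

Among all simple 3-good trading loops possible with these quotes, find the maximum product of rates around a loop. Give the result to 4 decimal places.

oil→timber→goat→oil: 1.1 × 2.65 × 0.324 = 0.94446
oil→salt→goat→oil: 3.15 × 0.917 × 0.324 = 0.93589
copper→salt→goat→copper: 2.94 × 0.917 × 0.342 = 0.92203
Maximum is oil→timber→goat→oil at 0.9445; no arbitrage — every cycle loses value.

0.9445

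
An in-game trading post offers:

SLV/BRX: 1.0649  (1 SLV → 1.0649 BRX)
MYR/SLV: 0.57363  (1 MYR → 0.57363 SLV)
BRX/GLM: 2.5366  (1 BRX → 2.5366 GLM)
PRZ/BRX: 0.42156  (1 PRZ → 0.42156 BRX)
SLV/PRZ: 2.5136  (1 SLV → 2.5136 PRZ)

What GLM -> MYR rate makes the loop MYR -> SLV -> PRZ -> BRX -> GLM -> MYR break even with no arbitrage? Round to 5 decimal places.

0.64858

Known legs of the cycle: 0.57363 × 2.5136 × 0.42156 × 2.5366 = 1.541840353137203328
For no arbitrage the full-cycle product must be 1, so the missing rate is 1 / 1.541840353137203328 ≈ 0.6485756.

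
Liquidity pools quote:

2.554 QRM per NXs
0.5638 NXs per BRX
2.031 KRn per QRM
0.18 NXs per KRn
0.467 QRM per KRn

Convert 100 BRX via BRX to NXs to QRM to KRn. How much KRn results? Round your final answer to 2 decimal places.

292.45

100 BRX × 0.5638 = 56.38 NXs
56.38 NXs × 2.554 = 143.99452 QRM
143.99452 QRM × 2.031 = 292.45287012 KRn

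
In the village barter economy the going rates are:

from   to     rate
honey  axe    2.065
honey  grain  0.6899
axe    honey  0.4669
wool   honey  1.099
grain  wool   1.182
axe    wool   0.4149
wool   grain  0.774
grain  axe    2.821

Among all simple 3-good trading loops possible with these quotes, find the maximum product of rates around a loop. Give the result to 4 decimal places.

0.9416

honey→axe→wool→honey: 2.065 × 0.4149 × 1.099 = 0.94159
grain→axe→honey→grain: 2.821 × 0.4669 × 0.6899 = 0.90868
grain→axe→wool→grain: 2.821 × 0.4149 × 0.774 = 0.90592
grain→wool→honey→grain: 1.182 × 1.099 × 0.6899 = 0.89619
Maximum is honey→axe→wool→honey at 0.9416; no arbitrage — every cycle loses value.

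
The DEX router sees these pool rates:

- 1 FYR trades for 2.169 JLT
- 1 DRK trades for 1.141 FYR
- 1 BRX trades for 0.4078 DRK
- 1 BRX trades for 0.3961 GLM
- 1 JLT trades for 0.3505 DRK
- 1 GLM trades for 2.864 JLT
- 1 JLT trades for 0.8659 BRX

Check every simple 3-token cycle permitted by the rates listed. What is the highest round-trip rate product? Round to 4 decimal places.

0.9823

GLM→JLT→BRX→GLM: 2.864 × 0.8659 × 0.3961 = 0.98230
FYR→JLT→DRK→FYR: 2.169 × 0.3505 × 1.141 = 0.86743
Maximum is GLM→JLT→BRX→GLM at 0.9823; no arbitrage — every cycle loses value.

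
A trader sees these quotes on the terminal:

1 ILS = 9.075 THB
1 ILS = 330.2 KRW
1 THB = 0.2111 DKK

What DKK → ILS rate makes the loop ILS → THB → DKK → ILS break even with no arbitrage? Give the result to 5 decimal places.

0.52199

Known legs of the cycle: 9.075 × 0.2111 = 1.9157325
For no arbitrage the full-cycle product must be 1, so the missing rate is 1 / 1.9157325 ≈ 0.5219935.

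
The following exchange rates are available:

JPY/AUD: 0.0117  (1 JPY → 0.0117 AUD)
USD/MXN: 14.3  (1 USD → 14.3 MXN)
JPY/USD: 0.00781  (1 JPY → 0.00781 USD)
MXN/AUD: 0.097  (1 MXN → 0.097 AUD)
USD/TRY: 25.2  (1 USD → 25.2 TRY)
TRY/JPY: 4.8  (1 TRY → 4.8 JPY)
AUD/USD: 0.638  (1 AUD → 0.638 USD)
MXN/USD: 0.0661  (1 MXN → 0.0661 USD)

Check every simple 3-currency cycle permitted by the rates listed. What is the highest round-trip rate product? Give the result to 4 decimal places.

TRY→JPY→USD→TRY: 4.8 × 0.00781 × 25.2 = 0.94470
AUD→USD→MXN→AUD: 0.638 × 14.3 × 0.097 = 0.88497
Maximum is TRY→JPY→USD→TRY at 0.9447; no arbitrage — every cycle loses value.

0.9447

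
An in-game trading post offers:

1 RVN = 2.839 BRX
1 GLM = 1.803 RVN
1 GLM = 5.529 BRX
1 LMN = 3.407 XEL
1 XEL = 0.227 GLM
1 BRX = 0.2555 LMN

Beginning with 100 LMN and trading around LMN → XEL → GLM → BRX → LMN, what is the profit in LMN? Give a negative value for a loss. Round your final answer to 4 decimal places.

9.2535

100 LMN × 3.407 = 340.7 XEL
340.7 XEL × 0.227 = 77.3389 GLM
77.3389 GLM × 5.529 = 427.6067781 BRX
427.6067781 BRX × 0.2555 = 109.25353180455 LMN
Net change: 109.25353180455 − 100 = 9.25353180455 LMN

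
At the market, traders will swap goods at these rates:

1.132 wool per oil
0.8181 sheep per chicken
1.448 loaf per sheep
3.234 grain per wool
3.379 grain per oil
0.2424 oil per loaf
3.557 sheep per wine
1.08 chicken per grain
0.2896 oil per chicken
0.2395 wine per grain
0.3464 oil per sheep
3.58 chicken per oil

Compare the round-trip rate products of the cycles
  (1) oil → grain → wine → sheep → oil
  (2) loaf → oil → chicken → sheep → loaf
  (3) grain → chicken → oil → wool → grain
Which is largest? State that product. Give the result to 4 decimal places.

(1) 3.379 × 0.2395 × 3.557 × 0.3464 = 0.99714
(2) 0.2424 × 3.58 × 0.8181 × 1.448 = 1.02799
(3) 1.08 × 0.2896 × 1.132 × 3.234 = 1.14501
Highest is cycle (3) at 1.1450 (>1, arbitrage).

1.1450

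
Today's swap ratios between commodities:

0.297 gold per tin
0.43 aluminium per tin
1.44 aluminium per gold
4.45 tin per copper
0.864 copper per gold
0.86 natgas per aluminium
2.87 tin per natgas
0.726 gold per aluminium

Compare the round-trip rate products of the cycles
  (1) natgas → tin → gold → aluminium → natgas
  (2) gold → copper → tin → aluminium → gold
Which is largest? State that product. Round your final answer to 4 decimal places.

(1) 2.87 × 0.297 × 1.44 × 0.86 = 1.05560
(2) 0.864 × 4.45 × 0.43 × 0.726 = 1.20027
Highest is cycle (2) at 1.2003 (>1, arbitrage).

1.2003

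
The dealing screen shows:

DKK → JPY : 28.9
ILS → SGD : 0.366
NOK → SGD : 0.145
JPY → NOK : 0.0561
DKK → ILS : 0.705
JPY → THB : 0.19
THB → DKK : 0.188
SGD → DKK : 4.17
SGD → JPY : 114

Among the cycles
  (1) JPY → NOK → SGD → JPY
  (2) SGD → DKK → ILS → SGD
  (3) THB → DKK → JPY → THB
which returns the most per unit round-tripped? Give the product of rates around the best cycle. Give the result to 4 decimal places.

1.0760

(1) 0.0561 × 0.145 × 114 = 0.92733
(2) 4.17 × 0.705 × 0.366 = 1.07599
(3) 0.188 × 28.9 × 0.19 = 1.03231
Highest is cycle (2) at 1.0760 (>1, arbitrage).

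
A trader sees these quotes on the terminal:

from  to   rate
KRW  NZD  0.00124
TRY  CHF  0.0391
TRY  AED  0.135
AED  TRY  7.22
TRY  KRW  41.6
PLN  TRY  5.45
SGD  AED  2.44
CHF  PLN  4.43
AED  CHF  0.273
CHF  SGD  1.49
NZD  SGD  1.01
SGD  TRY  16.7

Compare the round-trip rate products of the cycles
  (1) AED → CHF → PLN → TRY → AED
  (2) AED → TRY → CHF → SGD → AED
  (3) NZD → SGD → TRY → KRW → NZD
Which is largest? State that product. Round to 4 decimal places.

(1) 0.273 × 4.43 × 5.45 × 0.135 = 0.88981
(2) 7.22 × 0.0391 × 1.49 × 2.44 = 1.02634
(3) 1.01 × 16.7 × 41.6 × 0.00124 = 0.87007
Highest is cycle (2) at 1.0263 (>1, arbitrage).

1.0263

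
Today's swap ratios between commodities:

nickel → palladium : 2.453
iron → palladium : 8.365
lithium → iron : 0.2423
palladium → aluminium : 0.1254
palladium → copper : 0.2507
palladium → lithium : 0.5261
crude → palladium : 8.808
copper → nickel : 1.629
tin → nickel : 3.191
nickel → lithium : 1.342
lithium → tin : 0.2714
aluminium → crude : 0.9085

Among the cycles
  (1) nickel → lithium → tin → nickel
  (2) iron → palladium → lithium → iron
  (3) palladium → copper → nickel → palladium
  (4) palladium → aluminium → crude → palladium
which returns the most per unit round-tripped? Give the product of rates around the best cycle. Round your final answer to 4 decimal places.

(1) 1.342 × 0.2714 × 3.191 = 1.16222
(2) 8.365 × 0.5261 × 0.2423 = 1.06632
(3) 0.2507 × 1.629 × 2.453 = 1.00178
(4) 0.1254 × 0.9085 × 8.808 = 1.00346
Highest is cycle (1) at 1.1622 (>1, arbitrage).

1.1622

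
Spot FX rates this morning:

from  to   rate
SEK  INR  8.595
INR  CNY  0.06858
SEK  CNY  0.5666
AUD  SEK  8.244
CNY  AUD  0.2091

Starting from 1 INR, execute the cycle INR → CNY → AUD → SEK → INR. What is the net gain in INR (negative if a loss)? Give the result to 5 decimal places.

0.01610

1 INR × 0.06858 = 0.06858 CNY
0.06858 CNY × 0.2091 = 0.014340078 AUD
0.014340078 AUD × 8.244 = 0.118219603032 SEK
0.118219603032 SEK × 8.595 = 1.01609748806004 INR
Net change: 1.01609748806004 − 1 = 0.01609748806004 INR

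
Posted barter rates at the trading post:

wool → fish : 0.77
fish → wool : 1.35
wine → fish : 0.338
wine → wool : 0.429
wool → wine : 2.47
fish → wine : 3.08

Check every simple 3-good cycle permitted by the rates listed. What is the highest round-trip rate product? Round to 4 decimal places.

1.1271

wine→fish→wool→wine: 0.338 × 1.35 × 2.47 = 1.12706
wine→wool→fish→wine: 0.429 × 0.77 × 3.08 = 1.01742
Maximum is wine→fish→wool→wine at 1.1271; arbitrage exists.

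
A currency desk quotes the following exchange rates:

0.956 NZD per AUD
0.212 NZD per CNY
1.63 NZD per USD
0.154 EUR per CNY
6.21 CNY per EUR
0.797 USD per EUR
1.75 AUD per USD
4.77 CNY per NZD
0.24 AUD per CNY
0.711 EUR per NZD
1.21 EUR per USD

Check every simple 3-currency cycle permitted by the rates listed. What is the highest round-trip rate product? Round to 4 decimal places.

1.0944

AUD→NZD→CNY→AUD: 0.956 × 4.77 × 0.24 = 1.09443
CNY→NZD→EUR→CNY: 0.212 × 0.711 × 6.21 = 0.93605
USD→NZD→EUR→USD: 1.63 × 0.711 × 0.797 = 0.92367
Maximum is AUD→NZD→CNY→AUD at 1.0944; arbitrage exists.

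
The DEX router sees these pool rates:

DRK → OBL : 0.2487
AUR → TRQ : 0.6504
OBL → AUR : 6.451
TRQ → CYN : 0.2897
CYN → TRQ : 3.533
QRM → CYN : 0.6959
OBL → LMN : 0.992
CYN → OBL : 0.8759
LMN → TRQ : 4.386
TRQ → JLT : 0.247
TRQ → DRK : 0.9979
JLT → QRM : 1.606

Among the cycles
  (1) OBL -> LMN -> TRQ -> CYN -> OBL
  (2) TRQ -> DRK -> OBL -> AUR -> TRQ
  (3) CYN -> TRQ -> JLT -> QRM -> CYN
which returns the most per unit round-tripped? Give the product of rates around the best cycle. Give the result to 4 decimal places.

1.1040

(1) 0.992 × 4.386 × 0.2897 × 0.8759 = 1.10404
(2) 0.9979 × 0.2487 × 6.451 × 0.6504 = 1.04129
(3) 3.533 × 0.247 × 1.606 × 0.6959 = 0.97529
Highest is cycle (1) at 1.1040 (>1, arbitrage).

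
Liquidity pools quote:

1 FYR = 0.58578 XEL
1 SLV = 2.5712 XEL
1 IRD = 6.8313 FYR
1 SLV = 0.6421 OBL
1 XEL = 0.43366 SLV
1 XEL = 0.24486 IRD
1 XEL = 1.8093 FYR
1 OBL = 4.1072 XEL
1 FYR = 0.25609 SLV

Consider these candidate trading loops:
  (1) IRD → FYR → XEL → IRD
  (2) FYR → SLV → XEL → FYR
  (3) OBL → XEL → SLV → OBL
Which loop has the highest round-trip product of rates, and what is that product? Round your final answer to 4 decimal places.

(1) 6.8313 × 0.58578 × 0.24486 = 0.97984
(2) 0.25609 × 2.5712 × 1.8093 = 1.19135
(3) 4.1072 × 0.43366 × 0.6421 = 1.14366
Highest is cycle (2) at 1.1913 (>1, arbitrage).

1.1913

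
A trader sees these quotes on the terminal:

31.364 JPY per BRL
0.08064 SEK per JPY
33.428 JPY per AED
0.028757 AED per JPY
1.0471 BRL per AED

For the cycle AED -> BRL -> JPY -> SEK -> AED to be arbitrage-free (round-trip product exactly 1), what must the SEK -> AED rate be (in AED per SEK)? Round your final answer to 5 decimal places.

0.37760

Known legs of the cycle: 1.0471 × 31.364 × 0.08064 = 2.648317948416
For no arbitrage the full-cycle product must be 1, so the missing rate is 1 / 2.648317948416 ≈ 0.3775982.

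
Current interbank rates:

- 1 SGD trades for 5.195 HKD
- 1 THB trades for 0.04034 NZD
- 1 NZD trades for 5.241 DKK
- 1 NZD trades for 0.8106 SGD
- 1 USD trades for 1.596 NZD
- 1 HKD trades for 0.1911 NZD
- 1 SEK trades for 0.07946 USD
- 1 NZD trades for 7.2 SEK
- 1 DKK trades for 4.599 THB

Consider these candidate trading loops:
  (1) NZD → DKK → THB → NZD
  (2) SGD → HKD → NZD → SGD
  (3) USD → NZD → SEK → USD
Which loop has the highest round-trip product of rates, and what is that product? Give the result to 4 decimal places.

(1) 5.241 × 4.599 × 0.04034 = 0.97233
(2) 5.195 × 0.1911 × 0.8106 = 0.80473
(3) 1.596 × 7.2 × 0.07946 = 0.91309
Highest is cycle (1) at 0.9723 (≤1, no arbitrage).

0.9723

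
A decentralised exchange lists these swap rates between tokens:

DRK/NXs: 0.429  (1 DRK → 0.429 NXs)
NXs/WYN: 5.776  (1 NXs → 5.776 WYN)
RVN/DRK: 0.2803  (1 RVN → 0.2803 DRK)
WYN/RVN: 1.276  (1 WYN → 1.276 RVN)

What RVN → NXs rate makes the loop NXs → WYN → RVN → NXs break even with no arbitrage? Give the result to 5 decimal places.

Known legs of the cycle: 5.776 × 1.276 = 7.370176
For no arbitrage the full-cycle product must be 1, so the missing rate is 1 / 7.370176 ≈ 0.1356820.

0.13568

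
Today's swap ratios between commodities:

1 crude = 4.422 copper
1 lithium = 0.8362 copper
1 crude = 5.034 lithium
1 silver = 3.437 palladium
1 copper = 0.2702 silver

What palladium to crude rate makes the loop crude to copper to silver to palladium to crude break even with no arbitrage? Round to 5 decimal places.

0.24351

Known legs of the cycle: 4.422 × 0.2702 × 3.437 = 4.1066114628
For no arbitrage the full-cycle product must be 1, so the missing rate is 1 / 4.1066114628 ≈ 0.2435098.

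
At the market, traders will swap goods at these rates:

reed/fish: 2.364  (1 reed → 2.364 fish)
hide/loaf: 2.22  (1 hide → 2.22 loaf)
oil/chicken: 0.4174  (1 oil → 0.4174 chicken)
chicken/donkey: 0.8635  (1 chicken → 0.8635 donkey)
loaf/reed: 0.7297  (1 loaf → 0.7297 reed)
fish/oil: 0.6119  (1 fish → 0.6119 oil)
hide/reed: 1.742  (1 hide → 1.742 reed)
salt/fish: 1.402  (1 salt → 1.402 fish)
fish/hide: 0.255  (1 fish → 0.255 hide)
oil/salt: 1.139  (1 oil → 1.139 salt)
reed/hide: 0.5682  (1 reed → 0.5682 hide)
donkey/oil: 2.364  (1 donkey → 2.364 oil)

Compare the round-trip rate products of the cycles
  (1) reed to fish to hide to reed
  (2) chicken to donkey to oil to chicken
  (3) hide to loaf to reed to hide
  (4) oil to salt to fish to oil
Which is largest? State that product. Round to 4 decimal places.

(1) 2.364 × 0.255 × 1.742 = 1.05011
(2) 0.8635 × 2.364 × 0.4174 = 0.85204
(3) 2.22 × 0.7297 × 0.5682 = 0.92045
(4) 1.139 × 1.402 × 0.6119 = 0.97713
Highest is cycle (1) at 1.0501 (>1, arbitrage).

1.0501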